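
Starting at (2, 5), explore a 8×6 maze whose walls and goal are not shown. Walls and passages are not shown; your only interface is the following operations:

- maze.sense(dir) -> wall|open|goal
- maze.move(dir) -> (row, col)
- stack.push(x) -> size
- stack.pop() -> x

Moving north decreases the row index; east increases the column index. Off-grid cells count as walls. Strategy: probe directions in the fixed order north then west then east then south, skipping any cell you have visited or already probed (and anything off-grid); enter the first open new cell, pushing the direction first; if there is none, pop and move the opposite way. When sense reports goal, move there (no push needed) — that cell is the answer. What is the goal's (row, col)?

Do: maze.sense[dir='north']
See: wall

Do: maze.sense[dir='west']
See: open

Do: stack.push[x='west']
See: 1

Do: maze.move[dir='west']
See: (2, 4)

Do: maze.sense[dir='north']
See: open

Do: stack.push[x='north']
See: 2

Do: maze.move[dir='north']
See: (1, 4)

Do: maze.sense[dir='north']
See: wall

Do: maze.sense[dir='west']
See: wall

Do: stack.pop[]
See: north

Do: maze.move[dir='south']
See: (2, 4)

Do: maze.sense[dir='west']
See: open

Do: stack.push[x='west']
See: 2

Do: maze.move[dir='west']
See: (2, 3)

Do: maze.sense[dir='west']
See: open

Do: stack.push[x='west']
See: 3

Do: maze.move[dir='west']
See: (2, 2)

Do: maze.sense[dir='north']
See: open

Do: stack.push[x='north']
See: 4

Do: maze.move[dir='north']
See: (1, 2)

Do: maze.sense[dir='north']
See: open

Do: stack.push[x='north']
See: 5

Do: maze.move[dir='north']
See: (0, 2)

Do: maze.sense[dir='west']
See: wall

Do: maze.sense[dir='east']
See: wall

Do: stack.pop[]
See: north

Do: maze.move[dir='south']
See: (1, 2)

Do: maze.sense[dir='west']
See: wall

Do: stack.pop[]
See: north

Do: maze.move[dir='south']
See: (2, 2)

Do: maze.sense[dir='west']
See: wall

Do: maze.sense[dir='south']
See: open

Do: stack.push[x='south']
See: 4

Do: maze.move[dir='south']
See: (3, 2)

Do: maze.sense[dir='west']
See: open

Do: stack.push[x='west']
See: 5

Do: maze.move[dir='west']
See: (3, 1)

Do: maze.sense[dir='west']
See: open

Do: stack.push[x='west']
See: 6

Do: maze.move[dir='west']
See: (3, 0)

Do: maze.sense[dir='north']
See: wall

Do: maze.sense[dir='south']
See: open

Do: stack.push[x='south']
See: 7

Do: maze.move[dir='south']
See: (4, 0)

Do: maze.sense[dir='east']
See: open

Do: stack.push[x='east']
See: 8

Do: maze.move[dir='east']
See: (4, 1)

Do: maze.sense[dir='east']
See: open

Do: stack.push[x='east']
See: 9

Do: maze.move[dir='east']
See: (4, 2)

Do: maze.sense[dir='east']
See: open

Do: stack.push[x='east']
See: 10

Do: maze.move[dir='east']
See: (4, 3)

Do: maze.sense[dir='north']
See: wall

Do: maze.sense[dir='east']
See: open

Do: stack.push[x='east']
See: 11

Do: maze.move[dir='east']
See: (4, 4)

Do: maze.sense[dir='north']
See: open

Do: stack.push[x='north']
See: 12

Do: maze.move[dir='north']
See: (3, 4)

Do: maze.sense[dir='east']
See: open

Do: stack.push[x='east']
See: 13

Do: maze.move[dir='east']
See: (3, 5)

Do: maze.sense[dir='south']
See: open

Do: stack.push[x='south']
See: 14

Do: maze.move[dir='south']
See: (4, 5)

Do: maze.sense[dir='south']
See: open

Do: stack.push[x='south']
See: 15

Do: maze.move[dir='south']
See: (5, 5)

Do: maze.sense[dir='west']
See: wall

Do: maze.sense[dir='south']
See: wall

Do: stack.pop[]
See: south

Do: maze.move[dir='north']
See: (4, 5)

Do: stack.pop[]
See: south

Do: maze.move[dir='north']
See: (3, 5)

Do: stack.pop[]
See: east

Do: maze.move[dir='west']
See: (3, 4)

Do: stack.pop[]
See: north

Do: maze.move[dir='south']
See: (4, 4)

Do: stack.pop[]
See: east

Do: maze.move[dir='west']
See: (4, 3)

Do: maze.sense[dir='south']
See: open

Do: stack.push[x='south']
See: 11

Do: maze.move[dir='south']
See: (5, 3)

Do: maze.sense[dir='west']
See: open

Do: stack.push[x='west']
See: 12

Do: maze.move[dir='west']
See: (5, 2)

Do: maze.sense[dir='west']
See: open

Do: stack.push[x='west']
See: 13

Do: maze.move[dir='west']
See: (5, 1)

Do: maze.sense[dir='west']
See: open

Do: stack.push[x='west']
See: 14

Do: maze.move[dir='west']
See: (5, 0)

Do: maze.sense[dir='south']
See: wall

Do: stack.pop[]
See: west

Do: maze.move[dir='east']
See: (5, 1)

Do: maze.sense[dir='south']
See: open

Do: stack.push[x='south']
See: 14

Do: maze.move[dir='south']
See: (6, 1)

Do: maze.sense[dir='east']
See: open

Do: stack.push[x='east']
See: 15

Do: maze.move[dir='east']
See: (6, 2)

Do: maze.sense[dir='east']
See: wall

Do: maze.sense[dir='south']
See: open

Do: stack.push[x='south']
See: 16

Do: maze.move[dir='south']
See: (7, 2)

Do: maze.sense[dir='west']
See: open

Do: stack.push[x='west']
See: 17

Do: maze.move[dir='west']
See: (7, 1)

Do: maze.sense[dir='west']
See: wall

Do: stack.pop[]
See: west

Do: maze.move[dir='east']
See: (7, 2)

Do: maze.sense[dir='east']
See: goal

Do: maze.move[dir='east']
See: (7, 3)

Answer: (7, 3)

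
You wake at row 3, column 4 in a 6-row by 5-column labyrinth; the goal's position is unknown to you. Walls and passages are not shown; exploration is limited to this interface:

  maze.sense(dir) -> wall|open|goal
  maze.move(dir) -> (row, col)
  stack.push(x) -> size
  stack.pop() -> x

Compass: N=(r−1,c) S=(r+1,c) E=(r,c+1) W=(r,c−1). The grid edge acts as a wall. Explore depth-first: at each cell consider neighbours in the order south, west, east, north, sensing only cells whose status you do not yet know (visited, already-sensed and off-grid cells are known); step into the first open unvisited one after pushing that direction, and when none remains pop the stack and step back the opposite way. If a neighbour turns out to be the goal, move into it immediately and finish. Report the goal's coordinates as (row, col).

·→ sense(dir=south)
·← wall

·→ sense(dir=west)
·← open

·→ push(x=west)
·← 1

·→ move(dir=west)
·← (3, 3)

·→ sense(dir=south)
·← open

·→ push(x=south)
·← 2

·→ move(dir=south)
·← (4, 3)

·→ sense(dir=south)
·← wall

·→ sense(dir=west)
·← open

·→ push(x=west)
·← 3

·→ move(dir=west)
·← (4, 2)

·→ sense(dir=south)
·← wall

·→ sense(dir=west)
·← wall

·→ sense(dir=north)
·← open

·→ push(x=north)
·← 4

·→ move(dir=north)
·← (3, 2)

·→ sense(dir=west)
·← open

·→ push(x=west)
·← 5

·→ move(dir=west)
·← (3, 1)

·→ sense(dir=west)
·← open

·→ push(x=west)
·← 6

·→ move(dir=west)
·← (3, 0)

·→ sense(dir=south)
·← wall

·→ sense(dir=north)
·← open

·→ push(x=north)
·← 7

·→ move(dir=north)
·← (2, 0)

·→ sense(dir=east)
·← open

·→ push(x=east)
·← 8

·→ move(dir=east)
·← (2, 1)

·→ sense(dir=east)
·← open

·→ push(x=east)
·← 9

·→ move(dir=east)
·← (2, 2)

·→ sense(dir=east)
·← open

·→ push(x=east)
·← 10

·→ move(dir=east)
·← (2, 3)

·→ sense(dir=east)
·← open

·→ push(x=east)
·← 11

·→ move(dir=east)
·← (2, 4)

·→ sense(dir=north)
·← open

·→ push(x=north)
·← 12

·→ move(dir=north)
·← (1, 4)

·→ sense(dir=west)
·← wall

·→ sense(dir=north)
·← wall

·→ pop()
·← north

·→ move(dir=south)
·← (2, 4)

·→ pop()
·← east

·→ move(dir=west)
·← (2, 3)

·→ pop()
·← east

·→ move(dir=west)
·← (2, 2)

·→ sense(dir=north)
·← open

·→ push(x=north)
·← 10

·→ move(dir=north)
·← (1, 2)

·→ sense(dir=west)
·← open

·→ push(x=west)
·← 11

·→ move(dir=west)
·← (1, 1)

·→ sense(dir=west)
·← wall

·→ sense(dir=north)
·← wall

·→ pop()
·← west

·→ move(dir=east)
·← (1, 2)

·→ sense(dir=north)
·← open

·→ push(x=north)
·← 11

·→ move(dir=north)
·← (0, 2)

·→ sense(dir=east)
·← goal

·→ move(dir=east)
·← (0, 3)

Answer: (0, 3)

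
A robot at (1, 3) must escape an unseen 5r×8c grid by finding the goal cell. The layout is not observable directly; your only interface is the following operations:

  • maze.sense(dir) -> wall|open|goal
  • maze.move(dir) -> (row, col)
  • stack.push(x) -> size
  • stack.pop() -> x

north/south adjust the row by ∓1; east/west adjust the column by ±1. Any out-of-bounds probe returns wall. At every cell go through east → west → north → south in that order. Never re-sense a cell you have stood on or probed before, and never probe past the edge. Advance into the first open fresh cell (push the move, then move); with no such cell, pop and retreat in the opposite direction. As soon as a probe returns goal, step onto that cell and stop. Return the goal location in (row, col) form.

# 1. maze.sense(dir=east) -> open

# 2. stack.push(x=east) -> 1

# 3. maze.move(dir=east) -> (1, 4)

# 4. maze.sense(dir=east) -> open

# 5. stack.push(x=east) -> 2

# 6. maze.move(dir=east) -> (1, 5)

# 7. maze.sense(dir=east) -> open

# 8. stack.push(x=east) -> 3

# 9. maze.move(dir=east) -> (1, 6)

# 10. maze.sense(dir=east) -> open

# 11. stack.push(x=east) -> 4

# 12. maze.move(dir=east) -> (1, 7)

# 13. maze.sense(dir=north) -> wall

# 14. maze.sense(dir=south) -> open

# 15. stack.push(x=south) -> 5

# 16. maze.move(dir=south) -> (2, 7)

# 17. maze.sense(dir=west) -> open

# 18. stack.push(x=west) -> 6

# 19. maze.move(dir=west) -> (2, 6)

# 20. maze.sense(dir=west) -> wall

# 21. maze.sense(dir=south) -> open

# 22. stack.push(x=south) -> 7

# 23. maze.move(dir=south) -> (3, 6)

# 24. maze.sense(dir=east) -> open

# 25. stack.push(x=east) -> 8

# 26. maze.move(dir=east) -> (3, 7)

# 27. maze.sense(dir=south) -> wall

# 28. stack.pop() -> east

# 29. maze.move(dir=west) -> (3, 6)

# 30. maze.sense(dir=west) -> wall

# 31. maze.sense(dir=south) -> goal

# 32. maze.move(dir=south) -> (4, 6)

Answer: (4, 6)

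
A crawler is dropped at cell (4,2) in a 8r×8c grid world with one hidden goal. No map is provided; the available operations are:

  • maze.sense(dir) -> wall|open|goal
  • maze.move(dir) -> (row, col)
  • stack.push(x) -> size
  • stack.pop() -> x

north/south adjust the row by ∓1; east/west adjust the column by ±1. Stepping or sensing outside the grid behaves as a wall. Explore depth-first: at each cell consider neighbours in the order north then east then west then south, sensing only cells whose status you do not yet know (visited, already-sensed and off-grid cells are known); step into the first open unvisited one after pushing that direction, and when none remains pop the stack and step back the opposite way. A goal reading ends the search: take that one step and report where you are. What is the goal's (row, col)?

>> maze.sense(dir='north')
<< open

>> stack.push(x='north')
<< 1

>> maze.move(dir='north')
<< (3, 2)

>> maze.sense(dir='north')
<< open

>> stack.push(x='north')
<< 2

>> maze.move(dir='north')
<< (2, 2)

>> maze.sense(dir='north')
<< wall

>> maze.sense(dir='east')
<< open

>> stack.push(x='east')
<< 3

>> maze.move(dir='east')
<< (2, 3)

>> maze.sense(dir='north')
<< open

>> stack.push(x='north')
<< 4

>> maze.move(dir='north')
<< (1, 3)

>> maze.sense(dir='north')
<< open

>> stack.push(x='north')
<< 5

>> maze.move(dir='north')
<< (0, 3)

>> maze.sense(dir='east')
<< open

>> stack.push(x='east')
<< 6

>> maze.move(dir='east')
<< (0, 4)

>> maze.sense(dir='east')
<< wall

>> maze.sense(dir='south')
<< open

>> stack.push(x='south')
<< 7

>> maze.move(dir='south')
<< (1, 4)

>> maze.sense(dir='east')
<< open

>> stack.push(x='east')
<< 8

>> maze.move(dir='east')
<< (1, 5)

>> maze.sense(dir='east')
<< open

>> stack.push(x='east')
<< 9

>> maze.move(dir='east')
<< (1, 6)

>> maze.sense(dir='north')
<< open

>> stack.push(x='north')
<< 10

>> maze.move(dir='north')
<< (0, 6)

>> maze.sense(dir='east')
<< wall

>> stack.pop()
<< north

>> maze.move(dir='south')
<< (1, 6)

>> maze.sense(dir='east')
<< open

>> stack.push(x='east')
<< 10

>> maze.move(dir='east')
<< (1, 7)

>> maze.sense(dir='south')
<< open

>> stack.push(x='south')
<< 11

>> maze.move(dir='south')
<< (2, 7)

>> maze.sense(dir='west')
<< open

>> stack.push(x='west')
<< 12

>> maze.move(dir='west')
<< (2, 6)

>> maze.sense(dir='west')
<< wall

>> maze.sense(dir='south')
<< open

>> stack.push(x='south')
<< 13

>> maze.move(dir='south')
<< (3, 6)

>> maze.sense(dir='east')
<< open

>> stack.push(x='east')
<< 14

>> maze.move(dir='east')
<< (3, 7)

>> maze.sense(dir='south')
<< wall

>> stack.pop()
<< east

>> maze.move(dir='west')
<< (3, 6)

>> maze.sense(dir='west')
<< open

>> stack.push(x='west')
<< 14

>> maze.move(dir='west')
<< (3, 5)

>> maze.sense(dir='west')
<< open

>> stack.push(x='west')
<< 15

>> maze.move(dir='west')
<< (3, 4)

>> maze.sense(dir='north')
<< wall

>> maze.sense(dir='west')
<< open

>> stack.push(x='west')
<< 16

>> maze.move(dir='west')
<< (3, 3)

>> maze.sense(dir='south')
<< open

>> stack.push(x='south')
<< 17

>> maze.move(dir='south')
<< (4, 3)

>> maze.sense(dir='east')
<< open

>> stack.push(x='east')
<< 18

>> maze.move(dir='east')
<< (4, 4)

>> maze.sense(dir='east')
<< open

>> stack.push(x='east')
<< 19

>> maze.move(dir='east')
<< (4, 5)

>> maze.sense(dir='east')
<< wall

>> maze.sense(dir='south')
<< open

>> stack.push(x='south')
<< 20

>> maze.move(dir='south')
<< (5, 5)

>> maze.sense(dir='east')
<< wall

>> maze.sense(dir='west')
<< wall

>> maze.sense(dir='south')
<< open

>> stack.push(x='south')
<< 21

>> maze.move(dir='south')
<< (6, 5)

>> maze.sense(dir='east')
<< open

>> stack.push(x='east')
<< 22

>> maze.move(dir='east')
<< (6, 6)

>> maze.sense(dir='east')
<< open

>> stack.push(x='east')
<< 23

>> maze.move(dir='east')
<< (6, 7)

>> maze.sense(dir='north')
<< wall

>> maze.sense(dir='south')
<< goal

>> maze.move(dir='south')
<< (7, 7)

Answer: (7, 7)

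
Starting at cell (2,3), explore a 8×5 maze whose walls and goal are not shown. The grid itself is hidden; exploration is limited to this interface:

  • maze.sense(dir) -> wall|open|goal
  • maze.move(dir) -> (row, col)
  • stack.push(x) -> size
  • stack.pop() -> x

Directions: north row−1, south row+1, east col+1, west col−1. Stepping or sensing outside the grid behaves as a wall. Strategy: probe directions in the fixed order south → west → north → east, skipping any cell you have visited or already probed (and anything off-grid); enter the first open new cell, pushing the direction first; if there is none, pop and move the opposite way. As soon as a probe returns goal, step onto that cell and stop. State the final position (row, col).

! 1. maze.sense(dir: south) : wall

! 2. maze.sense(dir: west) : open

! 3. stack.push(x: west) : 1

! 4. maze.move(dir: west) : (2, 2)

! 5. maze.sense(dir: south) : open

! 6. stack.push(x: south) : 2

! 7. maze.move(dir: south) : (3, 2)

! 8. maze.sense(dir: south) : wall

! 9. maze.sense(dir: west) : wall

! 10. stack.pop() : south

! 11. maze.move(dir: north) : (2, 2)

! 12. maze.sense(dir: west) : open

! 13. stack.push(x: west) : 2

! 14. maze.move(dir: west) : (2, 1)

! 15. maze.sense(dir: west) : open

! 16. stack.push(x: west) : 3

! 17. maze.move(dir: west) : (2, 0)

! 18. maze.sense(dir: south) : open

! 19. stack.push(x: south) : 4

! 20. maze.move(dir: south) : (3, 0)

! 21. maze.sense(dir: south) : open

! 22. stack.push(x: south) : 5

! 23. maze.move(dir: south) : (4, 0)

! 24. maze.sense(dir: south) : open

! 25. stack.push(x: south) : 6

! 26. maze.move(dir: south) : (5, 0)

! 27. maze.sense(dir: south) : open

! 28. stack.push(x: south) : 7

! 29. maze.move(dir: south) : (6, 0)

! 30. maze.sense(dir: south) : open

! 31. stack.push(x: south) : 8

! 32. maze.move(dir: south) : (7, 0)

! 33. maze.sense(dir: east) : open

! 34. stack.push(x: east) : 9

! 35. maze.move(dir: east) : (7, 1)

! 36. maze.sense(dir: north) : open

! 37. stack.push(x: north) : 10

! 38. maze.move(dir: north) : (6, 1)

! 39. maze.sense(dir: north) : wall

! 40. maze.sense(dir: east) : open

! 41. stack.push(x: east) : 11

! 42. maze.move(dir: east) : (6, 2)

! 43. maze.sense(dir: south) : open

! 44. stack.push(x: south) : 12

! 45. maze.move(dir: south) : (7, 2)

! 46. maze.sense(dir: east) : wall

! 47. stack.pop() : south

! 48. maze.move(dir: north) : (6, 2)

! 49. maze.sense(dir: north) : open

! 50. stack.push(x: north) : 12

! 51. maze.move(dir: north) : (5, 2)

! 52. maze.sense(dir: east) : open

! 53. stack.push(x: east) : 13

! 54. maze.move(dir: east) : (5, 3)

! 55. maze.sense(dir: south) : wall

! 56. maze.sense(dir: north) : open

! 57. stack.push(x: north) : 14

! 58. maze.move(dir: north) : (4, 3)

! 59. maze.sense(dir: east) : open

! 60. stack.push(x: east) : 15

! 61. maze.move(dir: east) : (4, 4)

! 62. maze.sense(dir: south) : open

! 63. stack.push(x: south) : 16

! 64. maze.move(dir: south) : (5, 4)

! 65. maze.sense(dir: south) : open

! 66. stack.push(x: south) : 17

! 67. maze.move(dir: south) : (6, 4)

! 68. maze.sense(dir: south) : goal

! 69. maze.move(dir: south) : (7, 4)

Answer: (7, 4)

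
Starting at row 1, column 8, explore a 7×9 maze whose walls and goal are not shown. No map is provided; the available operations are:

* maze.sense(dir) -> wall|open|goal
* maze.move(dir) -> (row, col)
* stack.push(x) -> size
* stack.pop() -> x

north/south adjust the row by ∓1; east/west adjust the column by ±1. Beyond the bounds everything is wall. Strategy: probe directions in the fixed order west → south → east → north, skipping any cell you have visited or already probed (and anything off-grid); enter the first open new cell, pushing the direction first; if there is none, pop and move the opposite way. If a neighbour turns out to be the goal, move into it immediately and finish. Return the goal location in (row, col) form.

$ maze.sense west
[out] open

$ stack.push west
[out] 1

$ maze.move west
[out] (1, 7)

$ maze.sense west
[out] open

$ stack.push west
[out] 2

$ maze.move west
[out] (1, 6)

$ maze.sense west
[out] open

$ stack.push west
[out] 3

$ maze.move west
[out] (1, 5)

$ maze.sense west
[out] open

$ stack.push west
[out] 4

$ maze.move west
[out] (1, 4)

$ maze.sense west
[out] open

$ stack.push west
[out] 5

$ maze.move west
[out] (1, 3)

$ maze.sense west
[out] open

$ stack.push west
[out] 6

$ maze.move west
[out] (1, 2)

$ maze.sense west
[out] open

$ stack.push west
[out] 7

$ maze.move west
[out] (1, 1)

$ maze.sense west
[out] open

$ stack.push west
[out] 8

$ maze.move west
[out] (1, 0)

$ maze.sense south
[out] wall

$ maze.sense north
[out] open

$ stack.push north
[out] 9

$ maze.move north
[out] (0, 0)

$ maze.sense east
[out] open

$ stack.push east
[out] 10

$ maze.move east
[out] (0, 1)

$ maze.sense east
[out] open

$ stack.push east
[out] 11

$ maze.move east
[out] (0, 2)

$ maze.sense east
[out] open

$ stack.push east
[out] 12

$ maze.move east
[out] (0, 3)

$ maze.sense east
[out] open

$ stack.push east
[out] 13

$ maze.move east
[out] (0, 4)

$ maze.sense east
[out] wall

$ stack.pop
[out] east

$ maze.move west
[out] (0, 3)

$ stack.pop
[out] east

$ maze.move west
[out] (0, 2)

$ stack.pop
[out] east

$ maze.move west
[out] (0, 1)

$ stack.pop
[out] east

$ maze.move west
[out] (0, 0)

$ stack.pop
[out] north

$ maze.move south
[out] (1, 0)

$ stack.pop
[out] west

$ maze.move east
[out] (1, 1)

$ maze.sense south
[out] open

$ stack.push south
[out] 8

$ maze.move south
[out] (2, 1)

$ maze.sense south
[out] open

$ stack.push south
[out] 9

$ maze.move south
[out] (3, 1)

$ maze.sense west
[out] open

$ stack.push west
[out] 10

$ maze.move west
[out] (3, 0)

$ maze.sense south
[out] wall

$ stack.pop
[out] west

$ maze.move east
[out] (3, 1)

$ maze.sense south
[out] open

$ stack.push south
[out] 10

$ maze.move south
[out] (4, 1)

$ maze.sense south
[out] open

$ stack.push south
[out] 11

$ maze.move south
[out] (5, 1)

$ maze.sense west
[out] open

$ stack.push west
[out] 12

$ maze.move west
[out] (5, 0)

$ maze.sense south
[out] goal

$ maze.move south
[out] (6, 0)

Answer: (6, 0)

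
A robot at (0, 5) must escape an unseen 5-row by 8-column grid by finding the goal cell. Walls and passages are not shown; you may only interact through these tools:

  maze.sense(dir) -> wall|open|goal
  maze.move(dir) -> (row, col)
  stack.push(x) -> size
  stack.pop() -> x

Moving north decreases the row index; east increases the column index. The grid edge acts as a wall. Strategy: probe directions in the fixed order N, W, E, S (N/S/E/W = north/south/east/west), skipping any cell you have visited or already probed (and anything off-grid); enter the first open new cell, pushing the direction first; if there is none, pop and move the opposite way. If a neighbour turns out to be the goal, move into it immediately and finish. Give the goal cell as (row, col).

% maze.sense dir=west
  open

% stack.push x=west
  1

% maze.move dir=west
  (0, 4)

% maze.sense dir=west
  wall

% maze.sense dir=south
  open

% stack.push x=south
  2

% maze.move dir=south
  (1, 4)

% maze.sense dir=west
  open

% stack.push x=west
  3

% maze.move dir=west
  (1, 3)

% maze.sense dir=west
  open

% stack.push x=west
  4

% maze.move dir=west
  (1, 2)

% maze.sense dir=north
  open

% stack.push x=north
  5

% maze.move dir=north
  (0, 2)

% maze.sense dir=west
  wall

% stack.pop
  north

% maze.move dir=south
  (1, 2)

% maze.sense dir=west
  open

% stack.push x=west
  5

% maze.move dir=west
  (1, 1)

% maze.sense dir=west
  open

% stack.push x=west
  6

% maze.move dir=west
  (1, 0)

% maze.sense dir=north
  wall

% maze.sense dir=south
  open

% stack.push x=south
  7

% maze.move dir=south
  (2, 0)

% maze.sense dir=east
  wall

% maze.sense dir=south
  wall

% stack.pop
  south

% maze.move dir=north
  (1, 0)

% stack.pop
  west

% maze.move dir=east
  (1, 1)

% stack.pop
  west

% maze.move dir=east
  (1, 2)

% maze.sense dir=south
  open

% stack.push x=south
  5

% maze.move dir=south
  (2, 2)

% maze.sense dir=east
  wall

% maze.sense dir=south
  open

% stack.push x=south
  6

% maze.move dir=south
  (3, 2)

% maze.sense dir=west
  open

% stack.push x=west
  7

% maze.move dir=west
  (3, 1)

% maze.sense dir=south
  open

% stack.push x=south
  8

% maze.move dir=south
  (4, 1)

% maze.sense dir=west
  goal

% maze.move dir=west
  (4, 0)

Answer: (4, 0)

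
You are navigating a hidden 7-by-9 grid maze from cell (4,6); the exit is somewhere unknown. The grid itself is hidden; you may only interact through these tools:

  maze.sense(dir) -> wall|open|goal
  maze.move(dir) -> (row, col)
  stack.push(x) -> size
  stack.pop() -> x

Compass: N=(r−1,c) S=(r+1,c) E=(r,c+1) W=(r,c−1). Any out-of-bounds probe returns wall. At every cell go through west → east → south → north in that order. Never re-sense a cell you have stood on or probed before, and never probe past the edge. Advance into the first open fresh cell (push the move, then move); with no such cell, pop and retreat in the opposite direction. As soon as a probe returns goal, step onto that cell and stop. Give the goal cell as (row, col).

// maze.sense(dir='west') : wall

// maze.sense(dir='east') : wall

// maze.sense(dir='south') : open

// stack.push(x='south') : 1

// maze.move(dir='south') : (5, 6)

// maze.sense(dir='west') : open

// stack.push(x='west') : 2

// maze.move(dir='west') : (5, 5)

// maze.sense(dir='west') : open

// stack.push(x='west') : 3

// maze.move(dir='west') : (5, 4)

// maze.sense(dir='west') : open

// stack.push(x='west') : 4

// maze.move(dir='west') : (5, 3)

// maze.sense(dir='west') : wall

// maze.sense(dir='south') : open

// stack.push(x='south') : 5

// maze.move(dir='south') : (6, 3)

// maze.sense(dir='west') : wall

// maze.sense(dir='east') : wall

// stack.pop() : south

// maze.move(dir='north') : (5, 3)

// maze.sense(dir='north') : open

// stack.push(x='north') : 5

// maze.move(dir='north') : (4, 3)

// maze.sense(dir='west') : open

// stack.push(x='west') : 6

// maze.move(dir='west') : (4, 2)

// maze.sense(dir='west') : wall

// maze.sense(dir='north') : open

// stack.push(x='north') : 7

// maze.move(dir='north') : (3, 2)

// maze.sense(dir='west') : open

// stack.push(x='west') : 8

// maze.move(dir='west') : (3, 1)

// maze.sense(dir='west') : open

// stack.push(x='west') : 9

// maze.move(dir='west') : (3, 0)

// maze.sense(dir='south') : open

// stack.push(x='south') : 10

// maze.move(dir='south') : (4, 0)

// maze.sense(dir='south') : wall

// stack.pop() : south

// maze.move(dir='north') : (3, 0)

// maze.sense(dir='north') : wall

// stack.pop() : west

// maze.move(dir='east') : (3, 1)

// maze.sense(dir='north') : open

// stack.push(x='north') : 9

// maze.move(dir='north') : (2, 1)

// maze.sense(dir='east') : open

// stack.push(x='east') : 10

// maze.move(dir='east') : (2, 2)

// maze.sense(dir='east') : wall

// maze.sense(dir='north') : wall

// stack.pop() : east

// maze.move(dir='west') : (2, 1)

// maze.sense(dir='north') : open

// stack.push(x='north') : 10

// maze.move(dir='north') : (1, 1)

// maze.sense(dir='west') : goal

// maze.move(dir='west') : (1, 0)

Answer: (1, 0)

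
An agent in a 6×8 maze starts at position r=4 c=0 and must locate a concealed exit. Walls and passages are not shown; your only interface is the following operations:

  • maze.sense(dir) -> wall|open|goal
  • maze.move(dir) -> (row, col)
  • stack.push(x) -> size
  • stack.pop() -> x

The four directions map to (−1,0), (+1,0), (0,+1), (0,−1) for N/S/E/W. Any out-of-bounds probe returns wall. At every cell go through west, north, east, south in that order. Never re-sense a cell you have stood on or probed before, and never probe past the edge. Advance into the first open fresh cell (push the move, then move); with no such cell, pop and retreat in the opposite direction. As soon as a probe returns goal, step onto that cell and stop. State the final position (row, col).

! 1. maze.sense(dir→north) ~> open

! 2. stack.push(x→north) ~> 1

! 3. maze.move(dir→north) ~> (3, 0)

! 4. maze.sense(dir→north) ~> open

! 5. stack.push(x→north) ~> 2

! 6. maze.move(dir→north) ~> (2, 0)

! 7. maze.sense(dir→north) ~> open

! 8. stack.push(x→north) ~> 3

! 9. maze.move(dir→north) ~> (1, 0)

! 10. maze.sense(dir→north) ~> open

! 11. stack.push(x→north) ~> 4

! 12. maze.move(dir→north) ~> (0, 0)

! 13. maze.sense(dir→east) ~> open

! 14. stack.push(x→east) ~> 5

! 15. maze.move(dir→east) ~> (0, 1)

! 16. maze.sense(dir→east) ~> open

! 17. stack.push(x→east) ~> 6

! 18. maze.move(dir→east) ~> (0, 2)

! 19. maze.sense(dir→east) ~> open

! 20. stack.push(x→east) ~> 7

! 21. maze.move(dir→east) ~> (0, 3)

! 22. maze.sense(dir→east) ~> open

! 23. stack.push(x→east) ~> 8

! 24. maze.move(dir→east) ~> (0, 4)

! 25. maze.sense(dir→east) ~> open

! 26. stack.push(x→east) ~> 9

! 27. maze.move(dir→east) ~> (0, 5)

! 28. maze.sense(dir→east) ~> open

! 29. stack.push(x→east) ~> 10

! 30. maze.move(dir→east) ~> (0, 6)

! 31. maze.sense(dir→east) ~> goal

! 32. maze.move(dir→east) ~> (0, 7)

Answer: (0, 7)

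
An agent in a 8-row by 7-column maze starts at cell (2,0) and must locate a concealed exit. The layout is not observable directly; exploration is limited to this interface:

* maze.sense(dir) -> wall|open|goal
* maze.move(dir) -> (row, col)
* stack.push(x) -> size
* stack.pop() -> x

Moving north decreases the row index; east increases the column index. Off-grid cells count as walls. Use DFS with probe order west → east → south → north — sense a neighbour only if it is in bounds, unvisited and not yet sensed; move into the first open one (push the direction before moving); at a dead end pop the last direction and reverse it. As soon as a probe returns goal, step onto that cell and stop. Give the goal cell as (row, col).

Next I call maze.sense(dir='east'), which returns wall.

Calling maze.sense(dir='south'), and see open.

Now I run stack.push(x='south'), and get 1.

I call maze.move(dir='south'), — result: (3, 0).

I run maze.sense(dir='east'), giving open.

I use stack.push(x='east'), : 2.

Calling maze.move(dir='east'), giving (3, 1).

Calling maze.sense(dir='east'), and see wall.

I call maze.sense(dir='south'), and observe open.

I invoke stack.push(x='south'), — result: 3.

Calling maze.move(dir='south'), — result: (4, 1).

I use maze.sense(dir='west'), — result: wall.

Invoking maze.sense(dir='east'), and see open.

Invoking stack.push(x='east'), : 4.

Now I run maze.move(dir='east'), which returns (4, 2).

I call maze.sense(dir='east'), — result: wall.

Invoking maze.sense(dir='south'), — result: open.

I invoke stack.push(x='south'), — result: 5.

I try maze.move(dir='south'), : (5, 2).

I try maze.sense(dir='west'), — result: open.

Using stack.push(x='west'), which returns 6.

Next I call maze.move(dir='west'), yielding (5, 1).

I invoke maze.sense(dir='west'), and observe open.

I run stack.push(x='west'), which returns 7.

Now I run maze.move(dir='west'), → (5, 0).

I call maze.sense(dir='south'), and observe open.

I run stack.push(x='south'), : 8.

I run maze.move(dir='south'), and see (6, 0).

Now I run maze.sense(dir='east'), — result: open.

I invoke stack.push(x='east'), which returns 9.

Next I call maze.move(dir='east'), and get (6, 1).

Invoking maze.sense(dir='east'), → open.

Invoking stack.push(x='east'), : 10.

I call maze.move(dir='east'), → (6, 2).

Next I call maze.sense(dir='east'), and see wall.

I run maze.sense(dir='south'), giving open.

Invoking stack.push(x='south'), giving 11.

Invoking maze.move(dir='south'), giving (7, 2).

I use maze.sense(dir='west'), which returns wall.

Next I call maze.sense(dir='east'), and see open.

Next I call stack.push(x='east'), : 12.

Using maze.move(dir='east'), and see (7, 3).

Next I call maze.sense(dir='east'), and observe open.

Next I call stack.push(x='east'), and get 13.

Using maze.move(dir='east'), which returns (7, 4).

I try maze.sense(dir='east'), and get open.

Now I run stack.push(x='east'), which returns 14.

I use maze.move(dir='east'), and see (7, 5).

Then maze.sense(dir='east'), → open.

Now I run stack.push(x='east'), yielding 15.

Next I call maze.move(dir='east'), — result: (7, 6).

I use maze.sense(dir='north'), and observe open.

I run stack.push(x='north'), and get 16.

I invoke maze.move(dir='north'), — result: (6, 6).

Using maze.sense(dir='west'), → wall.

I use maze.sense(dir='north'), — result: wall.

I use stack.pop, and get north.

Invoking maze.move(dir='south'), — result: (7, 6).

I try stack.pop(), and observe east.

Next I call maze.move(dir='west'), : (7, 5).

Using stack.pop(), — result: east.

I try maze.move(dir='west'), and observe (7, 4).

I try maze.sense(dir='north'), and see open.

Using stack.push(x='north'), — result: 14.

I use maze.move(dir='north'), → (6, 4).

Then maze.sense(dir='north'), — result: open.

I use stack.push(x='north'), which returns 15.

I use maze.move(dir='north'), which returns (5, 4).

Using maze.sense(dir='west'), → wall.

I call maze.sense(dir='east'), : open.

Using stack.push(x='east'), yielding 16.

I run maze.move(dir='east'), and see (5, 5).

Calling maze.sense(dir='north'), and get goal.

I invoke maze.move(dir='north'), giving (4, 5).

Answer: (4, 5)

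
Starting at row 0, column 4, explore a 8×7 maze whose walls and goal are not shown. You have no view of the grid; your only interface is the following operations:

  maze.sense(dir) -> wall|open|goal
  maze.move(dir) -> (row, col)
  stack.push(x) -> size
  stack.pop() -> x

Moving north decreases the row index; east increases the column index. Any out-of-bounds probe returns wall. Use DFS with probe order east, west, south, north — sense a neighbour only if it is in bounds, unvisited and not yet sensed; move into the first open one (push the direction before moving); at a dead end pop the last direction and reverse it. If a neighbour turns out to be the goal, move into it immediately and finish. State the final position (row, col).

-- sense(dir: east) == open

-- push(x: east) == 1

-- move(dir: east) == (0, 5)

-- sense(dir: east) == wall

-- sense(dir: south) == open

-- push(x: south) == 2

-- move(dir: south) == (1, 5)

-- sense(dir: east) == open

-- push(x: east) == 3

-- move(dir: east) == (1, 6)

-- sense(dir: south) == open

-- push(x: south) == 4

-- move(dir: south) == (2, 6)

-- sense(dir: west) == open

-- push(x: west) == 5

-- move(dir: west) == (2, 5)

-- sense(dir: west) == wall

-- sense(dir: south) == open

-- push(x: south) == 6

-- move(dir: south) == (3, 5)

-- sense(dir: east) == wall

-- sense(dir: west) == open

-- push(x: west) == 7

-- move(dir: west) == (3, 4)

-- sense(dir: west) == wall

-- sense(dir: south) == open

-- push(x: south) == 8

-- move(dir: south) == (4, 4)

-- sense(dir: east) == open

-- push(x: east) == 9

-- move(dir: east) == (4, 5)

-- sense(dir: east) == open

-- push(x: east) == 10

-- move(dir: east) == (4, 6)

-- sense(dir: south) == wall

-- pop() == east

-- move(dir: west) == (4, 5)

-- sense(dir: south) == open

-- push(x: south) == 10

-- move(dir: south) == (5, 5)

-- sense(dir: west) == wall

-- sense(dir: south) == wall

-- pop() == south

-- move(dir: north) == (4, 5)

-- pop() == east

-- move(dir: west) == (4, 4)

-- sense(dir: west) == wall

-- pop() == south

-- move(dir: north) == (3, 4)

-- pop() == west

-- move(dir: east) == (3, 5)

-- pop() == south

-- move(dir: north) == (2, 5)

-- pop() == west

-- move(dir: east) == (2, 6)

-- pop() == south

-- move(dir: north) == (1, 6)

-- pop() == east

-- move(dir: west) == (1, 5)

-- sense(dir: west) == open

-- push(x: west) == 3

-- move(dir: west) == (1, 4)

-- sense(dir: west) == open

-- push(x: west) == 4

-- move(dir: west) == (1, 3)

-- sense(dir: west) == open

-- push(x: west) == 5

-- move(dir: west) == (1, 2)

-- sense(dir: west) == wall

-- sense(dir: south) == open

-- push(x: south) == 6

-- move(dir: south) == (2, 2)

-- sense(dir: east) == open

-- push(x: east) == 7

-- move(dir: east) == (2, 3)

-- pop() == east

-- move(dir: west) == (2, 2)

-- sense(dir: west) == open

-- push(x: west) == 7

-- move(dir: west) == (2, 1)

-- sense(dir: west) == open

-- push(x: west) == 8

-- move(dir: west) == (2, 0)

-- sense(dir: south) == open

-- push(x: south) == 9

-- move(dir: south) == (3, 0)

-- sense(dir: east) == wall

-- sense(dir: south) == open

-- push(x: south) == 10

-- move(dir: south) == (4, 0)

-- sense(dir: east) == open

-- push(x: east) == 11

-- move(dir: east) == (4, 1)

-- sense(dir: east) == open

-- push(x: east) == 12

-- move(dir: east) == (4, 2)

-- sense(dir: south) == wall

-- sense(dir: north) == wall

-- pop() == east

-- move(dir: west) == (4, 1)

-- sense(dir: south) == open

-- push(x: south) == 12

-- move(dir: south) == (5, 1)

-- sense(dir: west) == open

-- push(x: west) == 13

-- move(dir: west) == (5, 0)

-- sense(dir: south) == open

-- push(x: south) == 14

-- move(dir: south) == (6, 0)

-- sense(dir: east) == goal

-- move(dir: east) == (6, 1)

Answer: (6, 1)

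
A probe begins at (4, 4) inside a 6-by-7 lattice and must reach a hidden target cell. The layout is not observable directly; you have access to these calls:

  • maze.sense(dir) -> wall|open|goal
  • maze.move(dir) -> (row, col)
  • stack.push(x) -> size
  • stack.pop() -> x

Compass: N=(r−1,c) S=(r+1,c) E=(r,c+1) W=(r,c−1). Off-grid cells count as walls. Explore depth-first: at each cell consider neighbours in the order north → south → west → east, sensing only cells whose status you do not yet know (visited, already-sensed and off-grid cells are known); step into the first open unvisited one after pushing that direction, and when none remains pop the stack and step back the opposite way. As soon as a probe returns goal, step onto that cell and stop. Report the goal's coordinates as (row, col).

Next I call sense passing dir: north, giving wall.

Using sense passing dir: south, and observe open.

Invoking push passing x: south, and observe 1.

Now I run move passing dir: south, giving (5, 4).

Then sense passing dir: west, and get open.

I use push passing x: west, yielding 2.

I try move passing dir: west, — result: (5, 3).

Next I call sense passing dir: north, → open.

I use push passing x: north, and get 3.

I try move passing dir: north, : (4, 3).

I use sense passing dir: north, and observe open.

I call push passing x: north, and see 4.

Calling move passing dir: north, : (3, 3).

I try sense passing dir: north, — result: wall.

Now I run sense passing dir: west, : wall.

I call pop, → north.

Then move passing dir: south, → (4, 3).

I use sense passing dir: west, yielding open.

Then push passing x: west, : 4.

I use move passing dir: west, → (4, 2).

Calling sense passing dir: south, yielding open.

Calling push passing x: south, → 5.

Then move passing dir: south, and get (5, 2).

I run sense passing dir: west, which returns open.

Next I call push passing x: west, giving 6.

I run move passing dir: west, which returns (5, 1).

I invoke sense passing dir: north, and observe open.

Using push passing x: north, and observe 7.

I call move passing dir: north, and observe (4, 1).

Invoking sense passing dir: north, and see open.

I run push passing x: north, : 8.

I run move passing dir: north, and observe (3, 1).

I call sense passing dir: north, yielding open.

I invoke push passing x: north, yielding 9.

Then move passing dir: north, : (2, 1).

I run sense passing dir: north, which returns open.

Then push passing x: north, — result: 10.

Then move passing dir: north, — result: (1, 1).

I try sense passing dir: north, and observe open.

Then push passing x: north, — result: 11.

Next I call move passing dir: north, and get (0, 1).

I call sense passing dir: west, : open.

I run push passing x: west, yielding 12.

Using move passing dir: west, and observe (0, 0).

Next I call sense passing dir: south, — result: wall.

I use pop(), giving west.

Next I call move passing dir: east, → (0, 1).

Calling sense passing dir: east, and observe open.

I invoke push passing x: east, giving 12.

Then move passing dir: east, → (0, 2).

Calling sense passing dir: south, and get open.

Calling push passing x: south, → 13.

I invoke move passing dir: south, and observe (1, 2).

Invoking sense passing dir: south, giving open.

Invoking push passing x: south, and see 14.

Then move passing dir: south, and observe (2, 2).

I run pop, → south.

I call move passing dir: north, → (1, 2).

Using sense passing dir: east, which returns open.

Calling push passing x: east, and get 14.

I invoke move passing dir: east, giving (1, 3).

Using sense passing dir: north, and see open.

Using push passing x: north, and get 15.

Then move passing dir: north, which returns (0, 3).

I call sense passing dir: east, and see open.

I call push passing x: east, yielding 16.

I invoke move passing dir: east, : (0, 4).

Calling sense passing dir: south, : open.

I invoke push passing x: south, and get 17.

I call move passing dir: south, yielding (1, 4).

I call sense passing dir: south, and get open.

Invoking push passing x: south, giving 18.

I call move passing dir: south, yielding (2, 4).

I call sense passing dir: east, : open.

I try push passing x: east, and observe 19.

I use move passing dir: east, and get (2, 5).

I invoke sense passing dir: north, and observe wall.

I run sense passing dir: south, which returns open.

I run push passing x: south, → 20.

Using move passing dir: south, and observe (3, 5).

Invoking sense passing dir: south, giving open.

Invoking push passing x: south, → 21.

I run move passing dir: south, : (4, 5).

I try sense passing dir: south, and get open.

I run push passing x: south, and see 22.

Next I call move passing dir: south, : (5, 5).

Then sense passing dir: east, yielding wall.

I use pop, giving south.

I run move passing dir: north, giving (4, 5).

I try sense passing dir: east, → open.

I use push passing x: east, : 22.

Then move passing dir: east, giving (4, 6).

Then sense passing dir: north, which returns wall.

Next I call pop, and observe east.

I invoke move passing dir: west, → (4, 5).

I run pop(), giving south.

I try move passing dir: north, → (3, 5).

Next I call pop, yielding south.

Next I call move passing dir: north, which returns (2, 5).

Next I call sense passing dir: east, yielding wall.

Using pop, yielding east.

Calling move passing dir: west, yielding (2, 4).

Now I run pop(), — result: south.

Now I run move passing dir: north, and see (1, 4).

Calling pop(), → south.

I call move passing dir: north, giving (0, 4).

I run sense passing dir: east, and get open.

Now I run push passing x: east, — result: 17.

I invoke move passing dir: east, yielding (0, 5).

I run sense passing dir: east, yielding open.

Next I call push passing x: east, — result: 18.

I run move passing dir: east, and get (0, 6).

I invoke sense passing dir: south, → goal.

Then move passing dir: south, and observe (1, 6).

Answer: (1, 6)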